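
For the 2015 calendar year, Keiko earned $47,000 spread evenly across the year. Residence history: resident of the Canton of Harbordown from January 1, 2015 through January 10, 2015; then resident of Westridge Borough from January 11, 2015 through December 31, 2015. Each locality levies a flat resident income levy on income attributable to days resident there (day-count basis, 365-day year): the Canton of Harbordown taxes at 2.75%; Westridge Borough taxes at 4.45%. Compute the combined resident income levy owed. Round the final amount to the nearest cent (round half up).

The Canton of Harbordown, January 1 – January 10, 2015: 10 days → $47,000 × 2.75% × 10/365 = $35.4110
Westridge Borough, January 11 – December 31, 2015: 355 days → $47,000 × 4.45% × 355/365 = $2,034.1986
Total = $2,069.6096

$2,069.61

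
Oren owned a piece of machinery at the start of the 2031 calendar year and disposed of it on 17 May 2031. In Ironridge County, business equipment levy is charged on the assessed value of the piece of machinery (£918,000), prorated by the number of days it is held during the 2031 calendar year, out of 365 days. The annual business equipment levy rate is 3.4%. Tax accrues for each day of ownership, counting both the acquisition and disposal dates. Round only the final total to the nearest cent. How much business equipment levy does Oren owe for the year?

£11,715.19

Days held (1 January – 17 May 2031): 137 out of 365
Tax = £918,000 × 3.4% × 137/365 = £11,715.1890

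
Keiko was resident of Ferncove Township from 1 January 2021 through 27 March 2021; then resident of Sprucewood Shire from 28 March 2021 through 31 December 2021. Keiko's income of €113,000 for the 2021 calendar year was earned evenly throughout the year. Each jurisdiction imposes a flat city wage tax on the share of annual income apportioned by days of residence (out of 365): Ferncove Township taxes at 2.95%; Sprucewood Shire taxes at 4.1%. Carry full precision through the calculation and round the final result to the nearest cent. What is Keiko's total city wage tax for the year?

Ferncove Township, 1 January – 27 March 2021: 86 days → €113,000 × 2.95% × 86/365 = €785.4274
Sprucewood Shire, 28 March – 31 December 2021: 279 days → €113,000 × 4.1% × 279/365 = €3,541.3890
Total = €4,326.8164

€4,326.82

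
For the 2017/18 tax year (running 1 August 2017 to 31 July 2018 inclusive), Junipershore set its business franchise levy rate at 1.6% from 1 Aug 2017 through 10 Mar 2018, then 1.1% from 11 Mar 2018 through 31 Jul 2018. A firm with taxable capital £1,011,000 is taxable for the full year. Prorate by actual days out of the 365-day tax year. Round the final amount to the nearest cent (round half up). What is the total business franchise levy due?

£14,195.55

1 Aug 2017 – 10 Mar 2018: 222 days at 1.6% → £1,011,000 × 1.6% × 222/365 = £9,838.5534
11 Mar – 31 Jul 2018: 143 days at 1.1% → £1,011,000 × 1.1% × 143/365 = £4,356.9945
Total = £14,195.5479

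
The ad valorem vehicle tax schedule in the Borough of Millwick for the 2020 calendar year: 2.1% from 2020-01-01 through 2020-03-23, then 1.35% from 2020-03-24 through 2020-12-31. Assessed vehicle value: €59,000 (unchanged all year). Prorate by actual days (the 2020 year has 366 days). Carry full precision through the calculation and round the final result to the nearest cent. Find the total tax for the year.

€896.85

2020-01-01 to 2020-03-23: 83 days at 2.1% → €59,000 × 2.1% × 83/366 = €280.9754
2020-03-24 to 2020-12-31: 283 days at 1.35% → €59,000 × 1.35% × 283/366 = €615.8730
Total = €896.8484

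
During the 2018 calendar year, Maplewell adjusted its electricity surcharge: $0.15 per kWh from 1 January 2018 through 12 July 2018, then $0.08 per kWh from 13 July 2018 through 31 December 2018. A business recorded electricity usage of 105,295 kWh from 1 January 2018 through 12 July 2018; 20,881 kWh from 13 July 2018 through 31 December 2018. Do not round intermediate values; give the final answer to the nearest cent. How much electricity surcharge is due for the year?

1 January – 12 July 2018: 105,295 kWh at $0.15/kWh → $15,794.25
13 July – 31 December 2018: 20,881 kWh at $0.08/kWh → $1,670.48

$17,464.73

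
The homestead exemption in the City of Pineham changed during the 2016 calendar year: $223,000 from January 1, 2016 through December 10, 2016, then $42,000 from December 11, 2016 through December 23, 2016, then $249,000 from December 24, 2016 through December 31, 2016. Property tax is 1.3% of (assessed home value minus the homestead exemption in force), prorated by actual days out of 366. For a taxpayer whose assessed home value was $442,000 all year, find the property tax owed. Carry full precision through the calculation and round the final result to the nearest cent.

January 1 – December 10, 2016: 345 days, exemption $223,000 → ($442,000 − $223,000) × 1.3% × 345/366 = $2,683.6475
December 11 – December 23, 2016: 13 days, exemption $42,000 → ($442,000 − $42,000) × 1.3% × 13/366 = $184.6995
December 24 – December 31, 2016: 8 days, exemption $249,000 → ($442,000 − $249,000) × 1.3% × 8/366 = $54.8415
Total = $2,923.1885

$2,923.19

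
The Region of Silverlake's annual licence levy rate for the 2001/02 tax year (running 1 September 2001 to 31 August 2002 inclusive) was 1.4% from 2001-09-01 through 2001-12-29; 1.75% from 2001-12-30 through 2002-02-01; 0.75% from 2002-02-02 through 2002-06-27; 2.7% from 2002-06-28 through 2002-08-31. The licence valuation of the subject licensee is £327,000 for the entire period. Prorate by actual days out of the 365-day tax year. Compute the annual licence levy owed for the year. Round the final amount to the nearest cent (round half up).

£4,591.44

2001-09-01 to 2001-12-29: 120 days at 1.4% → £327,000 × 1.4% × 120/365 = £1,505.0959
2001-12-30 to 2002-02-01: 34 days at 1.75% → £327,000 × 1.75% × 34/365 = £533.0548
2002-02-02 to 2002-06-27: 146 days at 0.75% → £327,000 × 0.75% × 146/365 = £981.0000
2002-06-28 to 2002-08-31: 65 days at 2.7% → £327,000 × 2.7% × 65/365 = £1,572.2877
Total = £4,591.4384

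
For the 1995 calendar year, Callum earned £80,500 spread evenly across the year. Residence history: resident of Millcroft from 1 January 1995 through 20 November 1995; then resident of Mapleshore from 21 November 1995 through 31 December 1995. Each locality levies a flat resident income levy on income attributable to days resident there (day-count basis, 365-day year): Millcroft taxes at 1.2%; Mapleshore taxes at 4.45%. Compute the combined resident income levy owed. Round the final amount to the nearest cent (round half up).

£1,259.88

Millcroft, 1 January – 20 November 1995: 324 days → £80,500 × 1.2% × 324/365 = £857.4904
Mapleshore, 21 November – 31 December 1995: 41 days → £80,500 × 4.45% × 41/365 = £402.3897
Total = £1,259.8801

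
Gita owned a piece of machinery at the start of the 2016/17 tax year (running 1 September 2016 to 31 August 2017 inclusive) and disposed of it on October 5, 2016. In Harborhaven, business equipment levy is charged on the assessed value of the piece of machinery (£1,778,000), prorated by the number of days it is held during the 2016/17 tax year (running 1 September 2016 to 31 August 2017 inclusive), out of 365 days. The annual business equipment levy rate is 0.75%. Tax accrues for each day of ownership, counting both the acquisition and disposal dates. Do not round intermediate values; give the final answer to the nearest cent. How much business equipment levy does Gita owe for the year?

£1,278.70

Days held (September 1 – October 5, 2016): 35 out of 365
Tax = £1,778,000 × 0.75% × 35/365 = £1,278.6986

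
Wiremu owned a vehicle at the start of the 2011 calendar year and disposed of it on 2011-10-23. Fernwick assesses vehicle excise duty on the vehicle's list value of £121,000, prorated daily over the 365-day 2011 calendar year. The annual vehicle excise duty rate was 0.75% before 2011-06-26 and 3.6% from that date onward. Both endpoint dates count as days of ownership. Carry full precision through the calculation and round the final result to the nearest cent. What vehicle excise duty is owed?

£1,869.70

2011-01-01 to 2011-06-25: 176 days at 0.75% → £121,000 × 0.75% × 176/365 = £437.5890
2011-06-26 to 2011-10-23: 120 days at 3.6% → £121,000 × 3.6% × 120/365 = £1,432.1096
Total = £1,869.6986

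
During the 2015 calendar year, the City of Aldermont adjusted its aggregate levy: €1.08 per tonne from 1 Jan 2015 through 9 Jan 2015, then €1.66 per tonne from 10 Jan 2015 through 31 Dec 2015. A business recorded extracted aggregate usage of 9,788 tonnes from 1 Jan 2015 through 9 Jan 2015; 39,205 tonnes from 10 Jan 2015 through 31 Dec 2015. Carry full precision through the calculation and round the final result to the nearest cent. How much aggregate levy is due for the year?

€75,651.34

1 Jan – 9 Jan 2015: 9,788 tonnes at €1.08/tonne → €10,571.04
10 Jan – 31 Dec 2015: 39,205 tonnes at €1.66/tonne → €65,080.30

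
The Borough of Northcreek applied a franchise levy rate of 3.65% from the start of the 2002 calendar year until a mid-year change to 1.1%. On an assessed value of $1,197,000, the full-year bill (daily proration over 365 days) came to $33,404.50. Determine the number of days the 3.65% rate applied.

Let d = days at the first rate; then 365 − d days at the second rate.
$1,197,000 × [3.65%·d + 1.1%·(365−d)] / 365 = $33,404.50
Solving gives d = 242, so the new rate took effect on 31 Aug 2002.

242 days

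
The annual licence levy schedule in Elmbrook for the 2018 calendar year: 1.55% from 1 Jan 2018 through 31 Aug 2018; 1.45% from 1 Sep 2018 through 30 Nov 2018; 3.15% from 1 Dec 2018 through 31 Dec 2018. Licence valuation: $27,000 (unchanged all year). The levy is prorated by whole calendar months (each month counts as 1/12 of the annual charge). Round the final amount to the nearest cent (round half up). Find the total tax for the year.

$447.75

1 Jan – 31 Aug 2018: 8 months at 1.55% → $27,000 × 1.55% × 8/12 = $279.0000
1 Sep – 30 Nov 2018: 3 months at 1.45% → $27,000 × 1.45% × 3/12 = $97.8750
1 Dec – 31 Dec 2018: 1 month at 3.15% → $27,000 × 3.15% × 1/12 = $70.8750
Total = $447.7500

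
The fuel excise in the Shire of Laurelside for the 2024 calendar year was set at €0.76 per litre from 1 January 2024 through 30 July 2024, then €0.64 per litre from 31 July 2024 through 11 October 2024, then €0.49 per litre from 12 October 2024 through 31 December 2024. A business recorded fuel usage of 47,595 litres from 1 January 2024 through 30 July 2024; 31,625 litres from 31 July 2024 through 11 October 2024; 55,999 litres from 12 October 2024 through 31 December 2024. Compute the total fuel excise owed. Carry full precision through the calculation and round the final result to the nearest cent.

1 January – 30 July 2024: 47,595 litres at €0.76/litre → €36,172.20
31 July – 11 October 2024: 31,625 litres at €0.64/litre → €20,240.00
12 October – 31 December 2024: 55,999 litres at €0.49/litre → €27,439.51

€83,851.71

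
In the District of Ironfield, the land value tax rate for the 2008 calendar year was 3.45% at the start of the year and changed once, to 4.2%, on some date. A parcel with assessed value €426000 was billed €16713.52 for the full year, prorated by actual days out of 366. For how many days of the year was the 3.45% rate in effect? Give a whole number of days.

Let d = days at the first rate; then 366 − d days at the second rate.
€426000 × [3.45%·d + 4.2%·(366−d)] / 366 = €16713.52
Solving gives d = 135, so the new rate took effect on 15 May 2008.

135 days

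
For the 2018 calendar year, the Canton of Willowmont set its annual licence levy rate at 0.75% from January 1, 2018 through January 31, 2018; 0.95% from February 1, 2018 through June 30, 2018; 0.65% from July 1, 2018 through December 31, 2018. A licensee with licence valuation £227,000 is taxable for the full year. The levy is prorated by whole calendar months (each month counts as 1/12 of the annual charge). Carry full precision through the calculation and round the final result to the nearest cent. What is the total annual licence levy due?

January 1 – January 31, 2018: 1 month at 0.75% → £227,000 × 0.75% × 1/12 = £141.8750
February 1 – June 30, 2018: 5 months at 0.95% → £227,000 × 0.95% × 5/12 = £898.5417
July 1 – December 31, 2018: 6 months at 0.65% → £227,000 × 0.65% × 6/12 = £737.7500
Total = £1,778.1667

£1,778.17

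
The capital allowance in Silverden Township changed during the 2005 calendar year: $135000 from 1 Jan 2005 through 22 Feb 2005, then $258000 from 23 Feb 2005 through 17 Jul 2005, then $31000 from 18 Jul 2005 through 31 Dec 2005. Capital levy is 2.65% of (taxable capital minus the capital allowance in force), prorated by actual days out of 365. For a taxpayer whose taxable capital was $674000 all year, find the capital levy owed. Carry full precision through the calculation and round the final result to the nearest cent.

$14249.59

1 Jan – 22 Feb 2005: 53 days, exemption $135000 → ($674000 − $135000) × 2.65% × 53/365 = $2074.0425
23 Feb – 17 Jul 2005: 145 days, exemption $258000 → ($674000 − $258000) × 2.65% × 145/365 = $4379.3973
18 Jul – 31 Dec 2005: 167 days, exemption $31000 → ($674000 − $31000) × 2.65% × 167/365 = $7796.1548
Total = $14249.5945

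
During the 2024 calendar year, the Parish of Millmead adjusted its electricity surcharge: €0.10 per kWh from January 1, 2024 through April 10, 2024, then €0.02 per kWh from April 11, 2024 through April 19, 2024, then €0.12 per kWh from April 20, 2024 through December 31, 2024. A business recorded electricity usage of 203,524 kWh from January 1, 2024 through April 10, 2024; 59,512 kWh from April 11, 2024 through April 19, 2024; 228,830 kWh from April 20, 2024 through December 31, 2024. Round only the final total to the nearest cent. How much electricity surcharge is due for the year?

€49,002.24

January 1 – April 10, 2024: 203,524 kWh at €0.10/kWh → €20,352.40
April 11 – April 19, 2024: 59,512 kWh at €0.02/kWh → €1,190.24
April 20 – December 31, 2024: 228,830 kWh at €0.12/kWh → €27,459.60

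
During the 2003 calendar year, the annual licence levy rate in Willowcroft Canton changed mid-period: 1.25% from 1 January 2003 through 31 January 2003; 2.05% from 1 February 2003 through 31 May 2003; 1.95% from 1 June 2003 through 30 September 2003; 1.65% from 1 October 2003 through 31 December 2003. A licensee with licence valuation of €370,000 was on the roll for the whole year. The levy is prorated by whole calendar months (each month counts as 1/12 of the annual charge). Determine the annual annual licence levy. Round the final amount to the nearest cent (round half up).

€6,845.00

1 January – 31 January 2003: 1 month at 1.25% → €370,000 × 1.25% × 1/12 = €385.4167
1 February – 31 May 2003: 4 months at 2.05% → €370,000 × 2.05% × 4/12 = €2,528.3333
1 June – 30 September 2003: 4 months at 1.95% → €370,000 × 1.95% × 4/12 = €2,405.0000
1 October – 31 December 2003: 3 months at 1.65% → €370,000 × 1.65% × 3/12 = €1,526.2500
Total = €6,845.0000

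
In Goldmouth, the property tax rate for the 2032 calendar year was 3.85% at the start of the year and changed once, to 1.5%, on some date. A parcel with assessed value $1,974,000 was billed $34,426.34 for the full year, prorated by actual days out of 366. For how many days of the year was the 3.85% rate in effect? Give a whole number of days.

Let d = days at the first rate; then 366 − d days at the second rate.
$1,974,000 × [3.85%·d + 1.5%·(366−d)] / 366 = $34,426.34
Solving gives d = 38, so the new rate took effect on 8 Feb 2032.

38 days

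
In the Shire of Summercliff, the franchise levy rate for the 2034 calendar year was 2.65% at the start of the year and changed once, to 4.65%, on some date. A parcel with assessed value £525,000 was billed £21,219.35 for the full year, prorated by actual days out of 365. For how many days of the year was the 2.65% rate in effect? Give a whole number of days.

111 days

Let d = days at the first rate; then 365 − d days at the second rate.
£525,000 × [2.65%·d + 4.65%·(365−d)] / 365 = £21,219.35
Solving gives d = 111, so the new rate took effect on 22 April 2034.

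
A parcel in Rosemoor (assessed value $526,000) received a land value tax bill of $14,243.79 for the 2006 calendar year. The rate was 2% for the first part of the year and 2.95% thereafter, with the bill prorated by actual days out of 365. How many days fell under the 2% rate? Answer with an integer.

93 days

Let d = days at the first rate; then 365 − d days at the second rate.
$526,000 × [2%·d + 2.95%·(365−d)] / 365 = $14,243.79
Solving gives d = 93, so the new rate took effect on April 4, 2006.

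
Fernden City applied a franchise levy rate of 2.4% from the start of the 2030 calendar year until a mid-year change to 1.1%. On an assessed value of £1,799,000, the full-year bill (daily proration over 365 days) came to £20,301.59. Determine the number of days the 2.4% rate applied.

8 days

Let d = days at the first rate; then 365 − d days at the second rate.
£1,799,000 × [2.4%·d + 1.1%·(365−d)] / 365 = £20,301.59
Solving gives d = 8, so the new rate took effect on 9 January 2030.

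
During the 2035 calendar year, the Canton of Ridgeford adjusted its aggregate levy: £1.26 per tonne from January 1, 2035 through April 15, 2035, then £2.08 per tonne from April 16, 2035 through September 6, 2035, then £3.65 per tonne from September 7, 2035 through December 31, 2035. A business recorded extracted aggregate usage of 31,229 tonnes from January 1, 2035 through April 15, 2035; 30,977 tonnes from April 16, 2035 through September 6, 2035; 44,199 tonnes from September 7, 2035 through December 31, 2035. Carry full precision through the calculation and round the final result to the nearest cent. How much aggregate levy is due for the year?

£265,107.05

January 1 – April 15, 2035: 31,229 tonnes at £1.26/tonne → £39,348.54
April 16 – September 6, 2035: 30,977 tonnes at £2.08/tonne → £64,432.16
September 7 – December 31, 2035: 44,199 tonnes at £3.65/tonne → £161,326.35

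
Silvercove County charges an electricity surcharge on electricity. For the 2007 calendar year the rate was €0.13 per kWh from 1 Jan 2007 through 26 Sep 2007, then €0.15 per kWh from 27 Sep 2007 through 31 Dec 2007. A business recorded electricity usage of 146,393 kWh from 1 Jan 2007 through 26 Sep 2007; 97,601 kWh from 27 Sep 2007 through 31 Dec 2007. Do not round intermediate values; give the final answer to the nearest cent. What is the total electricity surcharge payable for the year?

1 Jan – 26 Sep 2007: 146,393 kWh at €0.13/kWh → €19,031.09
27 Sep – 31 Dec 2007: 97,601 kWh at €0.15/kWh → €14,640.15

€33,671.24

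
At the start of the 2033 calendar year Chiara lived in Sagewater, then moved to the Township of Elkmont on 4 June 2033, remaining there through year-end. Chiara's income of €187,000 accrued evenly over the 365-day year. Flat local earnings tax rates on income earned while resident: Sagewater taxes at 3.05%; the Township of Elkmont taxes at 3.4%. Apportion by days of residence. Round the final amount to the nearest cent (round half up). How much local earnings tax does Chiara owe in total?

Sagewater, 1 January – 3 June 2033: 154 days → €187,000 × 3.05% × 154/365 = €2,406.4082
The Township of Elkmont, 4 June – 31 December 2033: 211 days → €187,000 × 3.4% × 211/365 = €3,675.4466
Total = €6,081.8548

€6,081.85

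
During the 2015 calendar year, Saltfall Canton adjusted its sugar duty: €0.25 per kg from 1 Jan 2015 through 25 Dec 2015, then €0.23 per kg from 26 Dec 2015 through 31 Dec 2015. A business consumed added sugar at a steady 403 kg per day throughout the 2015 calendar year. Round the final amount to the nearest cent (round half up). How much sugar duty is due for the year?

1 Jan – 25 Dec 2015: 359 days × 403 kg/day = 144,677 kg at €0.25/kg → €36,169.25
26 Dec – 31 Dec 2015: 6 days × 403 kg/day = 2,418 kg at €0.23/kg → €556.14

€36,725.39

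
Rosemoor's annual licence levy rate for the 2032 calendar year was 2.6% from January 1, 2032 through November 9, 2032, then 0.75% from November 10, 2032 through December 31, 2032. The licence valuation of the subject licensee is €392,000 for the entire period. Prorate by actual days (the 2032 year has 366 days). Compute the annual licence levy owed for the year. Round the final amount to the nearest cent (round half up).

€9,161.66

January 1 – November 9, 2032: 314 days at 2.6% → €392,000 × 2.6% × 314/366 = €8,743.9563
November 10 – December 31, 2032: 52 days at 0.75% → €392,000 × 0.75% × 52/366 = €417.7049
Total = €9,161.6612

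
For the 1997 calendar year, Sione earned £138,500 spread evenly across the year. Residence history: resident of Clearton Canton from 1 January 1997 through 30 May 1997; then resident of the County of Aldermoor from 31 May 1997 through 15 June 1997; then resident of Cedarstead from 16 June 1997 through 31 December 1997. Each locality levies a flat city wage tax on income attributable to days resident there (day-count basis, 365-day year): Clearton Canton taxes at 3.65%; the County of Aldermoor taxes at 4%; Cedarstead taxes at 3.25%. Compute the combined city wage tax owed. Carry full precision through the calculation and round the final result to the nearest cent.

Clearton Canton, 1 January – 30 May 1997: 150 days → £138,500 × 3.65% × 150/365 = £2,077.5000
The County of Aldermoor, 31 May – 15 June 1997: 16 days → £138,500 × 4% × 16/365 = £242.8493
Cedarstead, 16 June – 31 December 1997: 199 days → £138,500 × 3.25% × 199/365 = £2,454.1062
Total = £4,774.4555

£4,774.46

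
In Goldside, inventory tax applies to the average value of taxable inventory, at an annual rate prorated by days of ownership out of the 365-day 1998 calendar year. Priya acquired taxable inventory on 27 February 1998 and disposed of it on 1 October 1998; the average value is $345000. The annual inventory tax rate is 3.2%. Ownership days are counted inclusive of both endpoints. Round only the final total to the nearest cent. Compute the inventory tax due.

$6563.51

Days held (27 February – 1 October 1998): 217 out of 365
Tax = $345000 × 3.2% × 217/365 = $6563.5068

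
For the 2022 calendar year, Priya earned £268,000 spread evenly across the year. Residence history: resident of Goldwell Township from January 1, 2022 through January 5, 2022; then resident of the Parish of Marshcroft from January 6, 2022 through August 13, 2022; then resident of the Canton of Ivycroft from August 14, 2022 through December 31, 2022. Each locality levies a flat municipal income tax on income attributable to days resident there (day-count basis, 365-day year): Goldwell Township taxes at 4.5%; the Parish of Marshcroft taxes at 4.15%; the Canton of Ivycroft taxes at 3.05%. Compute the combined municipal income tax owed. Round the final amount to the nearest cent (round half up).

£10,004.11

Goldwell Township, January 1 – January 5, 2022: 5 days → £268,000 × 4.5% × 5/365 = £165.2055
The Parish of Marshcroft, January 6 – August 13, 2022: 220 days → £268,000 × 4.15% × 220/365 = £6,703.6712
The Canton of Ivycroft, August 14 – December 31, 2022: 140 days → £268,000 × 3.05% × 140/365 = £3,135.2329
Total = £10,004.1096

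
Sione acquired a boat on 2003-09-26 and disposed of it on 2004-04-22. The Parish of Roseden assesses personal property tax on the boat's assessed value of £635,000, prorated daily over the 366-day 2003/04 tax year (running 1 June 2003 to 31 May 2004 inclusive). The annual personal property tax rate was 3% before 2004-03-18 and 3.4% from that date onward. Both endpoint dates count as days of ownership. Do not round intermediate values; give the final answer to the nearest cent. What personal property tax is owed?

£11,180.16

2003-09-26 to 2004-03-17: 174 days at 3% → £635,000 × 3% × 174/366 = £9,056.5574
2004-03-18 to 2004-04-22: 36 days at 3.4% → £635,000 × 3.4% × 36/366 = £2,123.6066
Total = £11,180.1639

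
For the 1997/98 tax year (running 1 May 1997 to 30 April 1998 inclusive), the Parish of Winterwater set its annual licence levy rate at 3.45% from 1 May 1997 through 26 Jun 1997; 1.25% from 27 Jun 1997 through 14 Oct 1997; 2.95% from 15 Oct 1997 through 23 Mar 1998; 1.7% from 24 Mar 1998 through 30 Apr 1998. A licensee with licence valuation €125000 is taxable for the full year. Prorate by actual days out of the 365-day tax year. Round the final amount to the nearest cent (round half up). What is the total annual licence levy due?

€2982.02

1 May – 26 Jun 1997: 57 days at 3.45% → €125000 × 3.45% × 57/365 = €673.4589
27 Jun – 14 Oct 1997: 110 days at 1.25% → €125000 × 1.25% × 110/365 = €470.8904
15 Oct 1997 – 23 Mar 1998: 160 days at 2.95% → €125000 × 2.95% × 160/365 = €1616.4384
24 Mar – 30 Apr 1998: 38 days at 1.7% → €125000 × 1.7% × 38/365 = €221.2329
Total = €2982.0205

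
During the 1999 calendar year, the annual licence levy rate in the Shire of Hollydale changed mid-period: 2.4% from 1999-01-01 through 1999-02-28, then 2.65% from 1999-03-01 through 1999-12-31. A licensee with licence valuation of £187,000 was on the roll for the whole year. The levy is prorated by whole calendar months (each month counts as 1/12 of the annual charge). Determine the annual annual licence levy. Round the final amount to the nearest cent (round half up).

1999-01-01 to 1999-02-28: 2 months at 2.4% → £187,000 × 2.4% × 2/12 = £748.0000
1999-03-01 to 1999-12-31: 10 months at 2.65% → £187,000 × 2.65% × 10/12 = £4,129.5833
Total = £4,877.5833

£4,877.58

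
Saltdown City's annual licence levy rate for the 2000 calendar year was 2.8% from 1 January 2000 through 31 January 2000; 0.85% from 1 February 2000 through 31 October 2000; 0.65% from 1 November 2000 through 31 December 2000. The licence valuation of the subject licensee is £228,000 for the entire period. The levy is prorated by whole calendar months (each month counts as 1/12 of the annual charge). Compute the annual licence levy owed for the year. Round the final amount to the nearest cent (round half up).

1 January – 31 January 2000: 1 month at 2.8% → £228,000 × 2.8% × 1/12 = £532.0000
1 February – 31 October 2000: 9 months at 0.85% → £228,000 × 0.85% × 9/12 = £1,453.5000
1 November – 31 December 2000: 2 months at 0.65% → £228,000 × 0.65% × 2/12 = £247.0000
Total = £2,232.5000

£2,232.50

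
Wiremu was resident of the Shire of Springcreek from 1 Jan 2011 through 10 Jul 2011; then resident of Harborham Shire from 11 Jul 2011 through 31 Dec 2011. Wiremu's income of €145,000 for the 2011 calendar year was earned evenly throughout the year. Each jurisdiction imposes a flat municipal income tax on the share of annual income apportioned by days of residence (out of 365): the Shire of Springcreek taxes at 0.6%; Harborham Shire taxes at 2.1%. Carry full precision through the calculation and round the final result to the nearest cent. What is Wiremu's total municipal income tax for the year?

The Shire of Springcreek, 1 Jan – 10 Jul 2011: 191 days → €145,000 × 0.6% × 191/365 = €455.2603
Harborham Shire, 11 Jul – 31 Dec 2011: 174 days → €145,000 × 2.1% × 174/365 = €1,451.5890
Total = €1,906.8493

€1,906.85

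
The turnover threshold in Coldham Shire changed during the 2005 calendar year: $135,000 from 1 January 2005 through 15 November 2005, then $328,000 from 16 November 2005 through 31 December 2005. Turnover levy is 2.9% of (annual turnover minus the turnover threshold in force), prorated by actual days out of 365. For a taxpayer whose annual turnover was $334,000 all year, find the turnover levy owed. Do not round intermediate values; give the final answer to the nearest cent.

$5,065.62

1 January – 15 November 2005: 319 days, exemption $135,000 → ($334,000 − $135,000) × 2.9% × 319/365 = $5,043.6959
16 November – 31 December 2005: 46 days, exemption $328,000 → ($334,000 − $328,000) × 2.9% × 46/365 = $21.9288
Total = $5,065.6247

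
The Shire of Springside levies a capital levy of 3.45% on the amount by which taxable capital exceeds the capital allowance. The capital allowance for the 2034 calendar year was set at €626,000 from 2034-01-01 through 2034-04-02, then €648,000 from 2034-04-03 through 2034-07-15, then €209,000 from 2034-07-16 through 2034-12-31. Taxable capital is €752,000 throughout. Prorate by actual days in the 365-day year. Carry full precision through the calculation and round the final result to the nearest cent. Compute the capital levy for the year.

2034-01-01 to 2034-04-02: 92 days, exemption €626,000 → (€752,000 − €626,000) × 3.45% × 92/365 = €1,095.6822
2034-04-03 to 2034-07-15: 104 days, exemption €648,000 → (€752,000 − €648,000) × 3.45% × 104/365 = €1,022.3342
2034-07-16 to 2034-12-31: 169 days, exemption €209,000 → (€752,000 − €209,000) × 3.45% × 169/365 = €8,673.8671
Total = €10,791.8836

€10,791.88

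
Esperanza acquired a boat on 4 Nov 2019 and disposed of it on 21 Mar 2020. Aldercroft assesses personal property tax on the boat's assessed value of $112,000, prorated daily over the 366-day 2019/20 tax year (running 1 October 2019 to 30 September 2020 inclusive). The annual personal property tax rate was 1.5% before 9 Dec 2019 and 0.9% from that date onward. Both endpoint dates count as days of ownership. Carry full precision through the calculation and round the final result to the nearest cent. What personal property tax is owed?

4 Nov – 8 Dec 2019: 35 days at 1.5% → $112,000 × 1.5% × 35/366 = $160.6557
9 Dec 2019 – 21 Mar 2020: 104 days at 0.9% → $112,000 × 0.9% × 104/366 = $286.4262
Total = $447.0820

$447.08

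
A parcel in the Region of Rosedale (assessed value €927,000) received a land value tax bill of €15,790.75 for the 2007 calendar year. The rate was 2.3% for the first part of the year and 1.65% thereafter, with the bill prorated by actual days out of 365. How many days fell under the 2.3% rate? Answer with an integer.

Let d = days at the first rate; then 365 − d days at the second rate.
€927,000 × [2.3%·d + 1.65%·(365−d)] / 365 = €15,790.75
Solving gives d = 30, so the new rate took effect on 31 January 2007.

30 days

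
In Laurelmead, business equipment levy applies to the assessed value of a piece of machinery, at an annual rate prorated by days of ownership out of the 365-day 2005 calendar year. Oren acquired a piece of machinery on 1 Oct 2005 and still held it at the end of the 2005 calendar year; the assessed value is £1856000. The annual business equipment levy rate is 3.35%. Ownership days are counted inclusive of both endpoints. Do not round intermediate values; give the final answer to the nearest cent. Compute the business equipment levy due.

Days held (1 Oct – 31 Dec 2005): 92 out of 365
Tax = £1856000 × 3.35% × 92/365 = £15671.7589

£15671.76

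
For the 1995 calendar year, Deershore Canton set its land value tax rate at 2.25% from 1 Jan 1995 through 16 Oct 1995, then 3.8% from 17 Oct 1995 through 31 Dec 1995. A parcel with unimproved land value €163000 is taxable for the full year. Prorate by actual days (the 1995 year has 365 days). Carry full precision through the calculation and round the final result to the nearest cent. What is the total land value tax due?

€4193.57

1 Jan – 16 Oct 1995: 289 days at 2.25% → €163000 × 2.25% × 289/365 = €2903.8562
17 Oct – 31 Dec 1995: 76 days at 3.8% → €163000 × 3.8% × 76/365 = €1289.7096
Total = €4193.5658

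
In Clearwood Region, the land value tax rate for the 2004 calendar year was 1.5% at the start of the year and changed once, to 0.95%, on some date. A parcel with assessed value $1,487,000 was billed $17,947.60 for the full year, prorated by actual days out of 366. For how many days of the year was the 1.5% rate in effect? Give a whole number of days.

171 days

Let d = days at the first rate; then 366 − d days at the second rate.
$1,487,000 × [1.5%·d + 0.95%·(366−d)] / 366 = $17,947.60
Solving gives d = 171, so the new rate took effect on June 20, 2004.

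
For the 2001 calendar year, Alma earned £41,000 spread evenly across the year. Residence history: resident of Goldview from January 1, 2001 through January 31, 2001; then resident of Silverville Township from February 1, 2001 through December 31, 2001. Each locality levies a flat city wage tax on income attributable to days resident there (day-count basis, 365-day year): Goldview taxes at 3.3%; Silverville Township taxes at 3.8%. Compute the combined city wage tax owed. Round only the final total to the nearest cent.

Goldview, January 1 – January 31, 2001: 31 days → £41,000 × 3.3% × 31/365 = £114.9123
Silverville Township, February 1 – December 31, 2001: 334 days → £41,000 × 3.8% × 334/365 = £1,425.6767
Total = £1,540.5890

£1,540.59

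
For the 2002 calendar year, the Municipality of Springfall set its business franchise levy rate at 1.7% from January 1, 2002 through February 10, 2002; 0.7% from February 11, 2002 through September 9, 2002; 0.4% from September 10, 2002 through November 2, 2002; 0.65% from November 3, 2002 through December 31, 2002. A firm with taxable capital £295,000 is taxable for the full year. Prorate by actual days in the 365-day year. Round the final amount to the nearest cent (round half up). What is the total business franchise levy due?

January 1 – February 10, 2002: 41 days at 1.7% → £295,000 × 1.7% × 41/365 = £563.3288
February 11 – September 9, 2002: 211 days at 0.7% → £295,000 × 0.7% × 211/365 = £1,193.7397
September 10 – November 2, 2002: 54 days at 0.4% → £295,000 × 0.4% × 54/365 = £174.5753
November 3 – December 31, 2002: 59 days at 0.65% → £295,000 × 0.65% × 59/365 = £309.9521
Total = £2,241.5959

£2,241.60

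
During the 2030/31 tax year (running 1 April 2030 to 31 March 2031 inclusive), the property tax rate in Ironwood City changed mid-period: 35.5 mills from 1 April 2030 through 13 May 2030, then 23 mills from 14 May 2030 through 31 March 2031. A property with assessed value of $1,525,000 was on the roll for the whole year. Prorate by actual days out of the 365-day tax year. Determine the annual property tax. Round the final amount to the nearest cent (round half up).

1 April – 13 May 2030: 43 days at 35.5 mills → $1,525,000 × 3.55% × 43/365 = $6,377.8425
14 May 2030 – 31 March 2031: 322 days at 23 mills → $1,525,000 × 2.3% × 322/365 = $30,942.8767
Total = $37,320.7192

$37,320.72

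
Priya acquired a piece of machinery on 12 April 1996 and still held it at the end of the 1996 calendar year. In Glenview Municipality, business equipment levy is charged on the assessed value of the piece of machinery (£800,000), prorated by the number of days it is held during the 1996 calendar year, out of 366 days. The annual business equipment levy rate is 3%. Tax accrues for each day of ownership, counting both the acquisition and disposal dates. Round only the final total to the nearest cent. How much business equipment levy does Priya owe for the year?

£17,311.48

Days held (12 April – 31 December 1996): 264 out of 366
Tax = £800,000 × 3% × 264/366 = £17,311.4754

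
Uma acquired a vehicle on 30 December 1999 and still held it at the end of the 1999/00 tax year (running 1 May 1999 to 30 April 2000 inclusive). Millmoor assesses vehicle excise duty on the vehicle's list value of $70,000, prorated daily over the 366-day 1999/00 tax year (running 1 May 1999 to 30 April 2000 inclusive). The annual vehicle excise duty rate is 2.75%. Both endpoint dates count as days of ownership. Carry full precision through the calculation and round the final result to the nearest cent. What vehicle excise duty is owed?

Days held (30 December 1999 – 30 April 2000): 123 out of 366
Tax = $70,000 × 2.75% × 123/366 = $646.9262

$646.93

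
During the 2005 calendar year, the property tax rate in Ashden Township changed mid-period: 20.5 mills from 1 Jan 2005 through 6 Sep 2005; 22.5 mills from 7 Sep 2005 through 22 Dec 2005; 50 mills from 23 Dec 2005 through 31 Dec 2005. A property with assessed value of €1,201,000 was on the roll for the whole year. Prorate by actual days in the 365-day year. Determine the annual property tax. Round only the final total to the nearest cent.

€26,198.25

1 Jan – 6 Sep 2005: 249 days at 20.5 mills → €1,201,000 × 2.05% × 249/365 = €16,795.9027
7 Sep – 22 Dec 2005: 107 days at 22.5 mills → €1,201,000 × 2.25% × 107/365 = €7,921.6644
23 Dec – 31 Dec 2005: 9 days at 50 mills → €1,201,000 × 5% × 9/365 = €1,480.6849
Total = €26,198.2521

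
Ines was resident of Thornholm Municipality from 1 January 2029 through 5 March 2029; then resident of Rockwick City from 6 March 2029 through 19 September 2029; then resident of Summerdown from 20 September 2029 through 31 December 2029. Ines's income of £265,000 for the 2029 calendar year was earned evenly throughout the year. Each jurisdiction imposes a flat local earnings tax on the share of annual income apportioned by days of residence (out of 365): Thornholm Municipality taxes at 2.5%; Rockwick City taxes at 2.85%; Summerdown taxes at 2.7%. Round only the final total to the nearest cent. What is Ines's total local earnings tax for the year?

£7,277.70

Thornholm Municipality, 1 January – 5 March 2029: 64 days → £265,000 × 2.5% × 64/365 = £1,161.6438
Rockwick City, 6 March – 19 September 2029: 198 days → £265,000 × 2.85% × 198/365 = £4,096.9726
Summerdown, 20 September – 31 December 2029: 103 days → £265,000 × 2.7% × 103/365 = £2,019.0822
Total = £7,277.6986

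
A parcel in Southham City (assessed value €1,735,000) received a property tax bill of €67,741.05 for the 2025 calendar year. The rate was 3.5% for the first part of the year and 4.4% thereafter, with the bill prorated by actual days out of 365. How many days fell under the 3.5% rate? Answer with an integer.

Let d = days at the first rate; then 365 − d days at the second rate.
€1,735,000 × [3.5%·d + 4.4%·(365−d)] / 365 = €67,741.05
Solving gives d = 201, so the new rate took effect on 21 Jul 2025.

201 days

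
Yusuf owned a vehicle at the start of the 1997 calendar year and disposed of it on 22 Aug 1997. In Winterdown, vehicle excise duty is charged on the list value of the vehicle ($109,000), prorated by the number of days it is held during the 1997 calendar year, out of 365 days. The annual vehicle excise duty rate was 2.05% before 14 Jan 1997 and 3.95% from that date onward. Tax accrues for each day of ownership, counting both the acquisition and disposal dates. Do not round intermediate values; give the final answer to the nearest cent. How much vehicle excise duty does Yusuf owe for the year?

$2,686.48

1 Jan – 13 Jan 1997: 13 days at 2.05% → $109,000 × 2.05% × 13/365 = $79.5849
14 Jan – 22 Aug 1997: 221 days at 3.95% → $109,000 × 3.95% × 221/365 = $2,606.8918
Total = $2,686.4767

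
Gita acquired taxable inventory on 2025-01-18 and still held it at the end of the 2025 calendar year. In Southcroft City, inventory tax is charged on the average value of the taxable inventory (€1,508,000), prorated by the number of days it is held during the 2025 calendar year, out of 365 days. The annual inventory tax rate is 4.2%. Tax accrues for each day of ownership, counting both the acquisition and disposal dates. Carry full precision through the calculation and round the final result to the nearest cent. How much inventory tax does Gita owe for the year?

€60,386.10

Days held (2025-01-18 to 2025-12-31): 348 out of 365
Tax = €1,508,000 × 4.2% × 348/365 = €60,386.1041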